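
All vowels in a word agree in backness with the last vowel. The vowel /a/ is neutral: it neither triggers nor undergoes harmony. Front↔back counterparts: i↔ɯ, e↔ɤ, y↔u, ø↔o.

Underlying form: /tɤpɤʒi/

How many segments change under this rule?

2

/ɤ/ harmonizes with /i/ ([-back]) → [e]
/ɤ/ harmonizes with /i/ ([-back]) → [e]
2 segments change.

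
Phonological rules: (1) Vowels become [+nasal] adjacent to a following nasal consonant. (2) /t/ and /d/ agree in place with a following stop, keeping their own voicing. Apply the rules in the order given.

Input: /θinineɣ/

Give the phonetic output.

[θĩnĩneɣ]

Rule 1: /i/ before nasal /n/ → [ĩ]
Rule 1: /i/ before nasal /n/ → [ĩ]
After rule 1: θĩnĩneɣ
Rule 2: no segment meets the rule's conditions; no change.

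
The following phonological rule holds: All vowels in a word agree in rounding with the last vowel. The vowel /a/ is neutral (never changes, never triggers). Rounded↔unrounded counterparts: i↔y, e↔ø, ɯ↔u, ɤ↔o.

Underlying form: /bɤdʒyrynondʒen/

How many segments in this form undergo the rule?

/y/ harmonizes with /e/ ([-round]) → [i]
/y/ harmonizes with /e/ ([-round]) → [i]
/o/ harmonizes with /e/ ([-round]) → [ɤ]
3 segments change.

3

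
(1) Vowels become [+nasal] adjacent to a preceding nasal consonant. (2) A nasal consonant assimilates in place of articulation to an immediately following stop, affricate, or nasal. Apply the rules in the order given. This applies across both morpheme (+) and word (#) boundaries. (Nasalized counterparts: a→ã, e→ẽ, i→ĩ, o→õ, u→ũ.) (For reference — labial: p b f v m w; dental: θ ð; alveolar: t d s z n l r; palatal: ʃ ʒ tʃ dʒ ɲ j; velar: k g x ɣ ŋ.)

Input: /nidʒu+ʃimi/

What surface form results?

[nĩdʒu+ʃimĩ]

Rule 1: /i/ after nasal /n/ → [ĩ]
Rule 1: /i/ after nasal /m/ → [ĩ]
After rule 1: nĩdʒu+ʃimĩ
Rule 2: no segment meets the rule's conditions; no change.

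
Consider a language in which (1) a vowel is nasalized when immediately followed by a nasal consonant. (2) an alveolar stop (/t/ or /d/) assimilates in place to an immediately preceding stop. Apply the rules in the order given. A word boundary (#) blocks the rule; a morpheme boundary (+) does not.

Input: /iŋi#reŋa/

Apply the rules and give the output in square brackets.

Rule 1: /i/ before nasal /ŋ/ → [ĩ]
Rule 1: /e/ before nasal /ŋ/ → [ẽ]
After rule 1: ĩŋi#rẽŋa
Rule 2: no segment meets the rule's conditions; no change.

[ĩŋi#rẽŋa]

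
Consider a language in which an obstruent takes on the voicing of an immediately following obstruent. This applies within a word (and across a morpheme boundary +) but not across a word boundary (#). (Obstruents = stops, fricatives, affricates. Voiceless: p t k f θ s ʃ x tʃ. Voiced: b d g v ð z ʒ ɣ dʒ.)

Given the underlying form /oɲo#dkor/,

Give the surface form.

/d/ before /k/ (voiceless) → [t]

[oɲo#tkor]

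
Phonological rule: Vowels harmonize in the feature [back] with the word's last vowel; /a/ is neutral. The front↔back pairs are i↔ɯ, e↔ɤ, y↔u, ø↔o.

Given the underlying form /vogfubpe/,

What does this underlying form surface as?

/o/ harmonizes with /e/ ([-back]) → [ø]
/u/ harmonizes with /e/ ([-back]) → [y]

[vøgfybpe]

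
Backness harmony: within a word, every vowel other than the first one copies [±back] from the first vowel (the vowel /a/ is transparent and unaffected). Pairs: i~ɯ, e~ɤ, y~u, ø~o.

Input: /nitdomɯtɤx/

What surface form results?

/o/ harmonizes with /i/ ([-back]) → [ø]
/ɯ/ harmonizes with /i/ ([-back]) → [i]
/ɤ/ harmonizes with /i/ ([-back]) → [e]

[nitdømitex]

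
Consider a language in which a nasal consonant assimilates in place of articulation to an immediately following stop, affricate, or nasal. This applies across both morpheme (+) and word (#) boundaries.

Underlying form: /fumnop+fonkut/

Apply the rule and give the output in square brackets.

/m/ before /n/ (alveolar) → [n]
/n/ before /k/ (velar) → [ŋ]

[funnop+foŋkut]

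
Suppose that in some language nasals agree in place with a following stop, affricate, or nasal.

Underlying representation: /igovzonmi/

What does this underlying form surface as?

[igovzommi]

/n/ before /m/ (labial) → [m]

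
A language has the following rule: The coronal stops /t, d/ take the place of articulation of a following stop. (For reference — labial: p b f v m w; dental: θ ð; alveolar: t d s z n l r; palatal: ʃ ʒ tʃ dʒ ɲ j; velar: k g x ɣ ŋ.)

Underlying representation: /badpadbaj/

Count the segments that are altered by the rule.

2

/d/ before /p/ (labial) → [b]
/d/ before /b/ (labial) → [b]
2 segments change.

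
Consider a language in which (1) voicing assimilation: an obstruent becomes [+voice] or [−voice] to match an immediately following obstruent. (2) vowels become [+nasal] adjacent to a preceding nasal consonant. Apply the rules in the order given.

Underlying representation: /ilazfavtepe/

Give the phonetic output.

[ilasfaftepe]

Rule 1: /z/ before /f/ (voiceless) → [s]
Rule 1: /v/ before /t/ (voiceless) → [f]
After rule 1: ilasfaftepe
Rule 2: no segment meets the rule's conditions; no change.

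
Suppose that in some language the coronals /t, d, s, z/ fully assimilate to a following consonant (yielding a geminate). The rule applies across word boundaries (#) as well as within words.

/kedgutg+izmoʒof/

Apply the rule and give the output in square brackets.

/d/ before /g/ → [g] (total assimilation)
/t/ before /g/ → [g] (total assimilation)
/z/ before /m/ → [m] (total assimilation)

[keggugg+immoʒof]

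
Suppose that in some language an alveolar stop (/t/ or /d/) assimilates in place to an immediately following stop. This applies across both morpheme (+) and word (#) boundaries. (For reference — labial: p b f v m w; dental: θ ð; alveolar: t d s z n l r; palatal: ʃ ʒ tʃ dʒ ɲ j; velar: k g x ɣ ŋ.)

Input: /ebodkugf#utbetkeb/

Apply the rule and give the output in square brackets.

[ebogkugf#upbekkeb]

/d/ before /k/ (velar) → [g]
/t/ before /b/ (labial) → [p]
/t/ before /k/ (velar) → [k]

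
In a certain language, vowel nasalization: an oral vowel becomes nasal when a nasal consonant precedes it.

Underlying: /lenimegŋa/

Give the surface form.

[lenĩmẽgŋã]

/i/ after nasal /n/ → [ĩ]
/e/ after nasal /m/ → [ẽ]
/a/ after nasal /ŋ/ → [ã]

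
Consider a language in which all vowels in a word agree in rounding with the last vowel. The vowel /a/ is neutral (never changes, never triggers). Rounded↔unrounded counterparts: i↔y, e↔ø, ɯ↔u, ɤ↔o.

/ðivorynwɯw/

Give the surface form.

[ðivɤrinwɯw]

/o/ harmonizes with /ɯ/ ([-round]) → [ɤ]
/y/ harmonizes with /ɯ/ ([-round]) → [i]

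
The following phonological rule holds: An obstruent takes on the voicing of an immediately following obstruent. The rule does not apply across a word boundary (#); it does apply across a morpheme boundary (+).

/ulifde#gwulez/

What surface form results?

/f/ before /d/ (voiced) → [v]

[ulivde#gwulez]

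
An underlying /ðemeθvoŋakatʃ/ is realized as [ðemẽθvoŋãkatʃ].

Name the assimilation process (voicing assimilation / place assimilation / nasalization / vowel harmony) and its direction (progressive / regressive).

/e/→[ẽ] /a/→[ã].
Each target copies a feature from the preceding segment, so the direction is progressive.

nasalization, progressive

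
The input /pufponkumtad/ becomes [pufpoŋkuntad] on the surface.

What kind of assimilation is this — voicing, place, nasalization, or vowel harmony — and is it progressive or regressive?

/n/→[ŋ] /m/→[n].
Each target copies a feature from the following segment, so the direction is regressive.

place assimilation, regressive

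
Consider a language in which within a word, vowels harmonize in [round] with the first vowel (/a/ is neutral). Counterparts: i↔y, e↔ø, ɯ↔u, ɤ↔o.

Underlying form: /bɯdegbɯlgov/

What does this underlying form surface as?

[bɯdegbɯlgɤv]

/o/ harmonizes with /ɯ/ ([-round]) → [ɤ]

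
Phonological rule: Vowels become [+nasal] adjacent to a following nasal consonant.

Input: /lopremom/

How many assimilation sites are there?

2

/e/ before nasal /m/ → [ẽ]
/o/ before nasal /m/ → [õ]
2 segments change.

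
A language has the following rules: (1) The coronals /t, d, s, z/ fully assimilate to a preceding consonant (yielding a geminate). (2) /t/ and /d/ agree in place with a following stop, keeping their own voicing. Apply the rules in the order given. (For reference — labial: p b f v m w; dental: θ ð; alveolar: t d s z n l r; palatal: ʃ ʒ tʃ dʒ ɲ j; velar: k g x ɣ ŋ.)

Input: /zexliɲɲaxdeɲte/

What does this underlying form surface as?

Rule 1: /d/ after /x/ → [x] (total assimilation)
Rule 1: /t/ after /ɲ/ → [ɲ] (total assimilation)
After rule 1: zexliɲɲaxxeɲɲe
Rule 2: no segment meets the rule's conditions; no change.

[zexliɲɲaxxeɲɲe]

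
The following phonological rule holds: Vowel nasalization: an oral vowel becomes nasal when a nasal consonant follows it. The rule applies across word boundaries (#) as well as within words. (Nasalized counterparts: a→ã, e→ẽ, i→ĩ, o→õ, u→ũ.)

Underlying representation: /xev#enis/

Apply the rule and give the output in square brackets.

[xev#ẽnis]

/e/ before nasal /n/ → [ẽ]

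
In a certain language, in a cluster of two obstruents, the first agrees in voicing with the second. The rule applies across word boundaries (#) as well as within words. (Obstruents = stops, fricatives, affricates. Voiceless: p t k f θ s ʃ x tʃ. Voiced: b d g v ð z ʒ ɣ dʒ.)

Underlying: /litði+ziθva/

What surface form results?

/t/ before /ð/ (voiced) → [d]
/θ/ before /v/ (voiced) → [ð]

[lidði+ziðva]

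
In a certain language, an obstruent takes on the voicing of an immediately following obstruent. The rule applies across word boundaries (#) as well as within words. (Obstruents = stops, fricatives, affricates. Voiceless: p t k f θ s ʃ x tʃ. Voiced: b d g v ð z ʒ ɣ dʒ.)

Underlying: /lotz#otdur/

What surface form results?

/t/ before /z/ (voiced) → [d]
/t/ before /d/ (voiced) → [d]

[lodz#oddur]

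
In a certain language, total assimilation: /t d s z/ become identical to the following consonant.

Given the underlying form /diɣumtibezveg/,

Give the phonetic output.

[diɣumtibevveg]

/z/ before /v/ → [v] (total assimilation)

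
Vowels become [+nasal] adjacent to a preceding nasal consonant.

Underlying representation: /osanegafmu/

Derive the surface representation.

/e/ after nasal /n/ → [ẽ]
/u/ after nasal /m/ → [ũ]

[osanẽgafmũ]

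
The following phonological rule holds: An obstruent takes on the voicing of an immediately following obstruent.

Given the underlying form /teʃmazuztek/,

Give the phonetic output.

[teʃmazustek]

/z/ before /t/ (voiceless) → [s]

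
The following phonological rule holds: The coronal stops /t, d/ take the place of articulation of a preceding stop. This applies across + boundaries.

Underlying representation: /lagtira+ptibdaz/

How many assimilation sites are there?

/t/ after /g/ (velar) → [k]
/t/ after /p/ (labial) → [p]
/d/ after /b/ (labial) → [b]
3 segments change.

3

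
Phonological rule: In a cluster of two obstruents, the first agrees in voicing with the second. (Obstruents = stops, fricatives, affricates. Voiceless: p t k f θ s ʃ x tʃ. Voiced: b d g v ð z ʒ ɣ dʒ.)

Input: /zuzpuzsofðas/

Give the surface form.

[zuspussovðas]

/z/ before /p/ (voiceless) → [s]
/z/ before /s/ (voiceless) → [s]
/f/ before /ð/ (voiced) → [v]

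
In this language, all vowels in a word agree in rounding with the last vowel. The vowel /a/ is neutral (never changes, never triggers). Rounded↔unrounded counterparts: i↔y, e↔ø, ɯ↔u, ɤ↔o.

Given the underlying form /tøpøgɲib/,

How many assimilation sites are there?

/ø/ harmonizes with /i/ ([-round]) → [e]
/ø/ harmonizes with /i/ ([-round]) → [e]
2 segments change.

2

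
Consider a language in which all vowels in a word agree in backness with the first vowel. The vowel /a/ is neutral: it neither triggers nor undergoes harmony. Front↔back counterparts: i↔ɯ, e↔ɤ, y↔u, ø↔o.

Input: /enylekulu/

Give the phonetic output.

[enylekyly]

/u/ harmonizes with /e/ ([-back]) → [y]
/u/ harmonizes with /e/ ([-back]) → [y]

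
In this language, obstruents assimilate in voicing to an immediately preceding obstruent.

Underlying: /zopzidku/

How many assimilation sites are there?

2

/z/ after /p/ (voiceless) → [s]
/k/ after /d/ (voiced) → [g]
2 segments change.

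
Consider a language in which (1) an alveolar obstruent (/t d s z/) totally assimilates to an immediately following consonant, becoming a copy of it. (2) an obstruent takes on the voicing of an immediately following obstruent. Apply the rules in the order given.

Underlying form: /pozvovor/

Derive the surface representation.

Rule 1: /z/ before /v/ → [v] (total assimilation)
After rule 1: povvovor
Rule 2: no segment meets the rule's conditions; no change.

[povvovor]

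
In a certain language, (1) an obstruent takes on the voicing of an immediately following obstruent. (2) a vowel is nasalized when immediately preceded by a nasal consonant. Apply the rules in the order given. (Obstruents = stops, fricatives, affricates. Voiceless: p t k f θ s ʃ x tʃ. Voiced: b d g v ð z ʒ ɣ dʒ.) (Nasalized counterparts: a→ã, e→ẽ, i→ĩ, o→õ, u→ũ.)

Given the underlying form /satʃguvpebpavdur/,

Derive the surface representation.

Rule 1: /tʃ/ before /g/ (voiced) → [dʒ]
Rule 1: /v/ before /p/ (voiceless) → [f]
Rule 1: /b/ before /p/ (voiceless) → [p]
After rule 1: sadʒgufpeppavdur
Rule 2: no segment meets the rule's conditions; no change.

[sadʒgufpeppavdur]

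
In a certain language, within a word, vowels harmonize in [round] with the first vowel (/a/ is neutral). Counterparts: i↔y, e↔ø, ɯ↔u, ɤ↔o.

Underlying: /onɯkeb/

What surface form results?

/ɯ/ harmonizes with /o/ ([+round]) → [u]
/e/ harmonizes with /o/ ([+round]) → [ø]

[onukøb]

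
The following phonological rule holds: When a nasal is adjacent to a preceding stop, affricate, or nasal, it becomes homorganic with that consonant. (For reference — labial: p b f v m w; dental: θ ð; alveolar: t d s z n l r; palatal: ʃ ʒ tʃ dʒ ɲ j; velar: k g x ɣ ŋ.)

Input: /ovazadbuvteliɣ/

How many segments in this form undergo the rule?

No segment meets the rule's conditions.

0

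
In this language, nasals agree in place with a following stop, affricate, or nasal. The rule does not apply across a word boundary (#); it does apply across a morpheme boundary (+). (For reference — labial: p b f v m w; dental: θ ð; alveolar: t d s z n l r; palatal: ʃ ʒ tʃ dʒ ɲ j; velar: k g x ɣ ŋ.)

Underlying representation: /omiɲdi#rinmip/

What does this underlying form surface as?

/ɲ/ before /d/ (alveolar) → [n]
/n/ before /m/ (labial) → [m]

[omindi#rimmip]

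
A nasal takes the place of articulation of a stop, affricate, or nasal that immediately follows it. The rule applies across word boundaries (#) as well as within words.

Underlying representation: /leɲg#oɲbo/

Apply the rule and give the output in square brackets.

[leŋg#ombo]

/ɲ/ before /g/ (velar) → [ŋ]
/ɲ/ before /b/ (labial) → [m]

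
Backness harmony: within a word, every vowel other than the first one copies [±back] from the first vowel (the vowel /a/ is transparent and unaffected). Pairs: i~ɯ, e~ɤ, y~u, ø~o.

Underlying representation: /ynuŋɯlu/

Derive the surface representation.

/u/ harmonizes with /y/ ([-back]) → [y]
/ɯ/ harmonizes with /y/ ([-back]) → [i]
/u/ harmonizes with /y/ ([-back]) → [y]

[ynyŋily]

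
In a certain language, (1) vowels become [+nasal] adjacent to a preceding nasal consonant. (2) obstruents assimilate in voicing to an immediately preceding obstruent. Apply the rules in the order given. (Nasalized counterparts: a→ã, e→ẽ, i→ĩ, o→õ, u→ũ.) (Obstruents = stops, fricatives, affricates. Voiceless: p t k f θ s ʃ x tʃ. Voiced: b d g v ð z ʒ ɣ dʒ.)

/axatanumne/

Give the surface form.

[axatanũmnẽ]

Rule 1: /u/ after nasal /n/ → [ũ]
Rule 1: /e/ after nasal /n/ → [ẽ]
After rule 1: axatanũmnẽ
Rule 2: no segment meets the rule's conditions; no change.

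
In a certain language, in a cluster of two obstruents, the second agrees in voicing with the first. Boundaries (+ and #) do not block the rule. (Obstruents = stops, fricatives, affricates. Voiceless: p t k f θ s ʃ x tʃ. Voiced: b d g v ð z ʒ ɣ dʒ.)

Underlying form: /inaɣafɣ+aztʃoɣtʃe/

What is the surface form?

/ɣ/ after /f/ (voiceless) → [x]
/tʃ/ after /z/ (voiced) → [dʒ]
/tʃ/ after /ɣ/ (voiced) → [dʒ]

[inaɣafx+azdʒoɣdʒe]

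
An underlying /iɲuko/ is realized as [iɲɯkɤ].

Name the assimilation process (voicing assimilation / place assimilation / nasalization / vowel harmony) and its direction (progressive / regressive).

vowel harmony, progressive

/u/→[ɯ] /o/→[ɤ].
Vowels agree with the first vowel, so the harmony is progressive.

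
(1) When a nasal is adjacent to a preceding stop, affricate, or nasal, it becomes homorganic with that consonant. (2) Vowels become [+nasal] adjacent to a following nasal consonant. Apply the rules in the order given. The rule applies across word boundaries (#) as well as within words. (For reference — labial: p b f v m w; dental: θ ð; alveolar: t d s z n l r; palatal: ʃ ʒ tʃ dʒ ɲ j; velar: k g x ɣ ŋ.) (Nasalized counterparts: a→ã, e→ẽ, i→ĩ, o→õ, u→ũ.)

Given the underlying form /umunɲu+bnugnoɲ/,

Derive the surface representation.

[ũmũnnu+bmugŋõɲ]

Rule 1: /ɲ/ after /n/ (alveolar) → [n]
Rule 1: /n/ after /b/ (labial) → [m]
Rule 1: /n/ after /g/ (velar) → [ŋ]
After rule 1: umunnu+bmugŋoɲ
Rule 2: /u/ before nasal /m/ → [ũ]
Rule 2: /u/ before nasal /n/ → [ũ]
Rule 2: /o/ before nasal /ɲ/ → [õ]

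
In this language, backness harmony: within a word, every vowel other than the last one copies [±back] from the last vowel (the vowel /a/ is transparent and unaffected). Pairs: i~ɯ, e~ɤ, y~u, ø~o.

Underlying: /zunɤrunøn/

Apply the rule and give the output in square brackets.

[zynerynøn]

/u/ harmonizes with /ø/ ([-back]) → [y]
/ɤ/ harmonizes with /ø/ ([-back]) → [e]
/u/ harmonizes with /ø/ ([-back]) → [y]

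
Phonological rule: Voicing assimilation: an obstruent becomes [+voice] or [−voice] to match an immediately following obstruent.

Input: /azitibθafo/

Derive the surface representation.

[azitipθafo]

/b/ before /θ/ (voiceless) → [p]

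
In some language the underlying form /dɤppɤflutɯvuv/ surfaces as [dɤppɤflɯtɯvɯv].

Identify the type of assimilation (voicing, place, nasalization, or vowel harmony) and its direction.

vowel harmony, progressive

/u/→[ɯ] /u/→[ɯ].
Vowels agree with the first vowel, so the harmony is progressive.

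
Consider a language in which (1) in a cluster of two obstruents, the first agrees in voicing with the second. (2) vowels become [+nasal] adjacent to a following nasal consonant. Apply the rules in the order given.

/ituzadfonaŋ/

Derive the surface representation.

[ituzatfõnãŋ]

Rule 1: /d/ before /f/ (voiceless) → [t]
After rule 1: ituzatfonaŋ
Rule 2: /o/ before nasal /n/ → [õ]
Rule 2: /a/ before nasal /ŋ/ → [ã]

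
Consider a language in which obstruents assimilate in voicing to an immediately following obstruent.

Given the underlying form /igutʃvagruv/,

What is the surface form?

/tʃ/ before /v/ (voiced) → [dʒ]

[igudʒvagruv]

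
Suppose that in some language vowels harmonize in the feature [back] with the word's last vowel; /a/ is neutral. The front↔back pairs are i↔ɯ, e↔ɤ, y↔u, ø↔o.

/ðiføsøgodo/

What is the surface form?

/i/ harmonizes with /o/ ([+back]) → [ɯ]
/ø/ harmonizes with /o/ ([+back]) → [o]
/ø/ harmonizes with /o/ ([+back]) → [o]

[ðɯfosogodo]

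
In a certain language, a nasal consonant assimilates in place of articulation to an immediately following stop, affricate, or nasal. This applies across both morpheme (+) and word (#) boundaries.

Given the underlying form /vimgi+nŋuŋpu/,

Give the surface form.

[viŋgi+ŋŋumpu]

/m/ before /g/ (velar) → [ŋ]
/n/ before /ŋ/ (velar) → [ŋ]
/ŋ/ before /p/ (labial) → [m]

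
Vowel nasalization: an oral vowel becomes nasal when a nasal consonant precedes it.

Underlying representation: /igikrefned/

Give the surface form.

[igikrefnẽd]

/e/ after nasal /n/ → [ẽ]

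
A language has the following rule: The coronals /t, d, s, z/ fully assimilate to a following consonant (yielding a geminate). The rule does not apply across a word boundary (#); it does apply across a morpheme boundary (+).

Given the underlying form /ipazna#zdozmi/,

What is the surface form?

[ipanna#ddommi]

/z/ before /n/ → [n] (total assimilation)
/z/ before /d/ → [d] (total assimilation)
/z/ before /m/ → [m] (total assimilation)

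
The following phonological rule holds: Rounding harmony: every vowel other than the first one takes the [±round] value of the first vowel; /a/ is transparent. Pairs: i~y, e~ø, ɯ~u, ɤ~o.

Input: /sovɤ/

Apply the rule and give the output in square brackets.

[sovo]

/ɤ/ harmonizes with /o/ ([+round]) → [o]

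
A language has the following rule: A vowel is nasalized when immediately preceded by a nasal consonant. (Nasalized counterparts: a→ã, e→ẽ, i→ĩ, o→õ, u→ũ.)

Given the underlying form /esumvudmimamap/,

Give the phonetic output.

[esumvudmĩmãmãp]

/i/ after nasal /m/ → [ĩ]
/a/ after nasal /m/ → [ã]
/a/ after nasal /m/ → [ã]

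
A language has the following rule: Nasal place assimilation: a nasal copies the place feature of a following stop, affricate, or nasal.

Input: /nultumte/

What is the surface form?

/m/ before /t/ (alveolar) → [n]

[nultunte]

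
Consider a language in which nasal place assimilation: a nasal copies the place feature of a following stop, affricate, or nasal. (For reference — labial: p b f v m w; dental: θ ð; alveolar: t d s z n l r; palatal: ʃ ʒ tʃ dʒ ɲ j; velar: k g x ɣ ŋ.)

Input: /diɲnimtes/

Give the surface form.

/ɲ/ before /n/ (alveolar) → [n]
/m/ before /t/ (alveolar) → [n]

[dinnintes]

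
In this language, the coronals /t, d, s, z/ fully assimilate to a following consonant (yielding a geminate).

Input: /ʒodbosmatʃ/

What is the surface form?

[ʒobbommatʃ]

/d/ before /b/ → [b] (total assimilation)
/s/ before /m/ → [m] (total assimilation)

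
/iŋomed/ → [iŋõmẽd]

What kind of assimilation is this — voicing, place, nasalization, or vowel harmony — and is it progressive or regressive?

/o/→[õ] /e/→[ẽ].
Each target copies a feature from the preceding segment, so the direction is progressive.

nasalization, progressive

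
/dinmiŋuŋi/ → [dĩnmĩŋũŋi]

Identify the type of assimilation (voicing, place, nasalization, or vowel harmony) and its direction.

nasalization, regressive

/i/→[ĩ] /i/→[ĩ] /u/→[ũ].
Each target copies a feature from the following segment, so the direction is regressive.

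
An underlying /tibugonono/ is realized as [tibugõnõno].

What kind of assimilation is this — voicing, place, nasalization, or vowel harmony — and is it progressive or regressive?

nasalization, regressive

/o/→[õ] /o/→[õ].
Each target copies a feature from the following segment, so the direction is regressive.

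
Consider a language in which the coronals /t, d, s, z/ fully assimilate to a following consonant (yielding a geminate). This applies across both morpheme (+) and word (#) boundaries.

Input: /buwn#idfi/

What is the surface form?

[buwn#iffi]

/d/ before /f/ → [f] (total assimilation)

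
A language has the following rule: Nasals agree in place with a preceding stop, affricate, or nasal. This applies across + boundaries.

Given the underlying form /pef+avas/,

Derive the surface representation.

[pef+avas]

no segment meets the rule's conditions; no change.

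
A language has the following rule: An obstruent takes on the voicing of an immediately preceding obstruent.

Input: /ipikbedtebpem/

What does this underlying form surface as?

[ipikpeddebbem]

/b/ after /k/ (voiceless) → [p]
/t/ after /d/ (voiced) → [d]
/p/ after /b/ (voiced) → [b]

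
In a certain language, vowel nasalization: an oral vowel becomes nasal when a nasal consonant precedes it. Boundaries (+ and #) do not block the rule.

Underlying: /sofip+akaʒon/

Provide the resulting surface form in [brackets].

[sofip+akaʒon]

no segment meets the rule's conditions; no change.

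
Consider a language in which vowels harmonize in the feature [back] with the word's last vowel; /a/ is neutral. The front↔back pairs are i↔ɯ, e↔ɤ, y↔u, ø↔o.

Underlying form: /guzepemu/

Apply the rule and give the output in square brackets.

[guzɤpɤmu]

/e/ harmonizes with /u/ ([+back]) → [ɤ]
/e/ harmonizes with /u/ ([+back]) → [ɤ]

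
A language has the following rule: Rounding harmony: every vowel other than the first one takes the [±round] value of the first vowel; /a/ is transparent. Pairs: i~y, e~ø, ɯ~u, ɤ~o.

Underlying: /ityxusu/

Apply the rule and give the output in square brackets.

/y/ harmonizes with /i/ ([-round]) → [i]
/u/ harmonizes with /i/ ([-round]) → [ɯ]
/u/ harmonizes with /i/ ([-round]) → [ɯ]

[itixɯsɯ]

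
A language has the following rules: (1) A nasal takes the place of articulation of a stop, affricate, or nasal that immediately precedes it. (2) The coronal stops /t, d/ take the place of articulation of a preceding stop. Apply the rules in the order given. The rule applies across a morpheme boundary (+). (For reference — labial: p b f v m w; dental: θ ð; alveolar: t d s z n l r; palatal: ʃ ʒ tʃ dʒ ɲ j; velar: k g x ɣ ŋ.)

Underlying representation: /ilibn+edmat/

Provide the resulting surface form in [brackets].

[ilibm+ednat]

Rule 1: /n/ after /b/ (labial) → [m]
Rule 1: /m/ after /d/ (alveolar) → [n]
After rule 1: ilibm+ednat
Rule 2: no segment meets the rule's conditions; no change.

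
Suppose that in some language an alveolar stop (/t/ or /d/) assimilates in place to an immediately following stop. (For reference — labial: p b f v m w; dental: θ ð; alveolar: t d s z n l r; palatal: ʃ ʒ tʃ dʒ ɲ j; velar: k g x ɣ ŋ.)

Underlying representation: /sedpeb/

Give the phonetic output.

/d/ before /p/ (labial) → [b]

[sebpeb]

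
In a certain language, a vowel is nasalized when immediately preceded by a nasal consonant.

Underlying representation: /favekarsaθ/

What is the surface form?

no segment meets the rule's conditions; no change.

[favekarsaθ]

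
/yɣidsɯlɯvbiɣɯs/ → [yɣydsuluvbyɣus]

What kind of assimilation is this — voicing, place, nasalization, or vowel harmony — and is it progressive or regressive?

vowel harmony, progressive

/i/→[y] /ɯ/→[u] /ɯ/→[u] /i/→[y] /ɯ/→[u].
Vowels agree with the first vowel, so the harmony is progressive.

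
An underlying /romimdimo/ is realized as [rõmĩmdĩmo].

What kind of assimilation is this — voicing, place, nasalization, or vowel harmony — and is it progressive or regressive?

nasalization, regressive

/o/→[õ] /i/→[ĩ] /i/→[ĩ].
Each target copies a feature from the following segment, so the direction is regressive.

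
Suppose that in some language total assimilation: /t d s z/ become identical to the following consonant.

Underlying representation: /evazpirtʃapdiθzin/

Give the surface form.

[evappirtʃapdiθzin]

/z/ before /p/ → [p] (total assimilation)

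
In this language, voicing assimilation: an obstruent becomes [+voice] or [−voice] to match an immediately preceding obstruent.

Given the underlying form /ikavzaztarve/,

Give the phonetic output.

[ikavzazdarve]

/t/ after /z/ (voiced) → [d]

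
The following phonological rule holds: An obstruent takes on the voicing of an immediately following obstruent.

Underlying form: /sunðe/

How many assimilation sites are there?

No segment meets the rule's conditions.

0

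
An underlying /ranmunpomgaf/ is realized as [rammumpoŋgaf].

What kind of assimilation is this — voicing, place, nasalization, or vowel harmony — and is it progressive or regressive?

place assimilation, regressive

/n/→[m] /n/→[m] /m/→[ŋ].
Each target copies a feature from the following segment, so the direction is regressive.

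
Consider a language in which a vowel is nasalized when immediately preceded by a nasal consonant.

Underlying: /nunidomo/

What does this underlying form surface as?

[nũnĩdomõ]

/u/ after nasal /n/ → [ũ]
/i/ after nasal /n/ → [ĩ]
/o/ after nasal /m/ → [õ]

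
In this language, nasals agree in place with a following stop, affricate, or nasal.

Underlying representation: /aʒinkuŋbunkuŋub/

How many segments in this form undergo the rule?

/n/ before /k/ (velar) → [ŋ]
/ŋ/ before /b/ (labial) → [m]
/n/ before /k/ (velar) → [ŋ]
3 segments change.

3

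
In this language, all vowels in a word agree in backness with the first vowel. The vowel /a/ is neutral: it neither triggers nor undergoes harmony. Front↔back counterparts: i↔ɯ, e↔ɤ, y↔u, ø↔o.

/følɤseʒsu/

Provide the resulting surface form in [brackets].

/ɤ/ harmonizes with /ø/ ([-back]) → [e]
/u/ harmonizes with /ø/ ([-back]) → [y]

[føleseʒsy]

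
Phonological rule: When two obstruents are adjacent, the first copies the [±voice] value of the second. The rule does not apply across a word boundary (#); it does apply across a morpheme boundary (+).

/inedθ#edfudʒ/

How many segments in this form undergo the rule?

2

/d/ before /θ/ (voiceless) → [t]
/d/ before /f/ (voiceless) → [t]
2 segments change.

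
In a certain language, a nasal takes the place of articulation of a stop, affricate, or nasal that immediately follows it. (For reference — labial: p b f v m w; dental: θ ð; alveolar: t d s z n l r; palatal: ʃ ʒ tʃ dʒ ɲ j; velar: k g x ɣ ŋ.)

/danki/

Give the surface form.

[daŋki]

/n/ before /k/ (velar) → [ŋ]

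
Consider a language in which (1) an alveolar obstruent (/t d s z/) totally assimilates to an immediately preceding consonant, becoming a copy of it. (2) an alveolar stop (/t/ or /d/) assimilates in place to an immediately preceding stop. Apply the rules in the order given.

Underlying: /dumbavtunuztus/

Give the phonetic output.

Rule 1: /t/ after /v/ → [v] (total assimilation)
Rule 1: /t/ after /z/ → [z] (total assimilation)
After rule 1: dumbavvunuzzus
Rule 2: no segment meets the rule's conditions; no change.

[dumbavvunuzzus]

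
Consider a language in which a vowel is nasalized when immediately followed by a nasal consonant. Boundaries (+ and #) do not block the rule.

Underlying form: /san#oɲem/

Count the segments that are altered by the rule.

/a/ before nasal /n/ → [ã]
/o/ before nasal /ɲ/ → [õ]
/e/ before nasal /m/ → [ẽ]
3 segments change.

3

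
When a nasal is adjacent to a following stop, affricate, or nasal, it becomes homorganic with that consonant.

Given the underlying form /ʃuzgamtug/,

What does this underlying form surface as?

/m/ before /t/ (alveolar) → [n]

[ʃuzgantug]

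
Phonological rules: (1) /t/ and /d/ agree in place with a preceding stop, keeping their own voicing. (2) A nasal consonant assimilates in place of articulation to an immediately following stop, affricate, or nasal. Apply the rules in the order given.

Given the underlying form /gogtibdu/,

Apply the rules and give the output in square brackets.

Rule 1: /t/ after /g/ (velar) → [k]
Rule 1: /d/ after /b/ (labial) → [b]
After rule 1: gogkibbu
Rule 2: no segment meets the rule's conditions; no change.

[gogkibbu]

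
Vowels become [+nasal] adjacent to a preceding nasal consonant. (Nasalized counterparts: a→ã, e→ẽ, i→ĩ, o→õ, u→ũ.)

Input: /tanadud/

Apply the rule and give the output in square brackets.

[tanãdud]

/a/ after nasal /n/ → [ã]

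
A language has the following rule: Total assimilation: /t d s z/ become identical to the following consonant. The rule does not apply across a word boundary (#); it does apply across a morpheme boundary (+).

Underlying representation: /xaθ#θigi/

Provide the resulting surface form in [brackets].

no segment meets the rule's conditions; no change.

[xaθ#θigi]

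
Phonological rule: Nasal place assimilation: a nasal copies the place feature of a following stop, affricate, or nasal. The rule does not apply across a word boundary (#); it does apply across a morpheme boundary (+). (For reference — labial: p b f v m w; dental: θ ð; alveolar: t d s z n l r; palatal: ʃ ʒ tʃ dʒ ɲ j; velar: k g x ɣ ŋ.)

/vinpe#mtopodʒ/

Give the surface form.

[vimpe#ntopodʒ]

/n/ before /p/ (labial) → [m]
/m/ before /t/ (alveolar) → [n]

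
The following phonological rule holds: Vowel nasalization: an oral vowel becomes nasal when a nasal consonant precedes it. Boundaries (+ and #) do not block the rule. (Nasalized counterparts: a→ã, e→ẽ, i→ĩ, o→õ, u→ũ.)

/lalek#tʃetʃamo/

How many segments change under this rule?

/o/ after nasal /m/ → [õ]
1 segment changes.

1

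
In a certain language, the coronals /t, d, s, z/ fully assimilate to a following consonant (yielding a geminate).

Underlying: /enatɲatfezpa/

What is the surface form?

[enaɲɲaffeppa]

/t/ before /ɲ/ → [ɲ] (total assimilation)
/t/ before /f/ → [f] (total assimilation)
/z/ before /p/ → [p] (total assimilation)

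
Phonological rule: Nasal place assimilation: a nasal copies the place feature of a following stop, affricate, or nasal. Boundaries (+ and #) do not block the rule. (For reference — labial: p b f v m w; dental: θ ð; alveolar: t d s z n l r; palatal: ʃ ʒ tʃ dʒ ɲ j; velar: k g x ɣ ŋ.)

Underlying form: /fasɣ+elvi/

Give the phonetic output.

no segment meets the rule's conditions; no change.

[fasɣ+elvi]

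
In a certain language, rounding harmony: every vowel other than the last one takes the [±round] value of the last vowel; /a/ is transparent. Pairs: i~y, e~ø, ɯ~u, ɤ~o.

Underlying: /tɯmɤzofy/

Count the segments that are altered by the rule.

2

/ɯ/ harmonizes with /y/ ([+round]) → [u]
/ɤ/ harmonizes with /y/ ([+round]) → [o]
2 segments change.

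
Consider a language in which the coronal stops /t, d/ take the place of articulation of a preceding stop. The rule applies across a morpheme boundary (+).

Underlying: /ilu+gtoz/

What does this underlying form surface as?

/t/ after /g/ (velar) → [k]

[ilu+gkoz]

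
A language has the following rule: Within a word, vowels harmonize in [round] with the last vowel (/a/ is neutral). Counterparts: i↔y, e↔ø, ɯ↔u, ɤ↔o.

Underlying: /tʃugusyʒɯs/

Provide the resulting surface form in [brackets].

[tʃɯgɯsiʒɯs]

/u/ harmonizes with /ɯ/ ([-round]) → [ɯ]
/u/ harmonizes with /ɯ/ ([-round]) → [ɯ]
/y/ harmonizes with /ɯ/ ([-round]) → [i]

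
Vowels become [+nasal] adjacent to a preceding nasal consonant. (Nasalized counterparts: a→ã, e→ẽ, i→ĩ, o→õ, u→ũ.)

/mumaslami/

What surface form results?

[mũmãslamĩ]

/u/ after nasal /m/ → [ũ]
/a/ after nasal /m/ → [ã]
/i/ after nasal /m/ → [ĩ]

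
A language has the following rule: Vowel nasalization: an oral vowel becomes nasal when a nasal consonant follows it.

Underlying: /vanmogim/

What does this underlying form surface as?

[vãnmogĩm]

/a/ before nasal /n/ → [ã]
/i/ before nasal /m/ → [ĩ]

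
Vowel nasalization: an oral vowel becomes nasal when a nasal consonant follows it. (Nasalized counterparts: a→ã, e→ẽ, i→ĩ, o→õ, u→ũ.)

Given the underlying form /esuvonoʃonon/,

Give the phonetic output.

/o/ before nasal /n/ → [õ]
/o/ before nasal /n/ → [õ]
/o/ before nasal /n/ → [õ]

[esuvõnoʃõnõn]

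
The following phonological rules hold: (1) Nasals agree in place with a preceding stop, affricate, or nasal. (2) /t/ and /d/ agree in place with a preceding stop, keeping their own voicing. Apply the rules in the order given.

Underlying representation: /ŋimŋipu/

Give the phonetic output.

Rule 1: /ŋ/ after /m/ (labial) → [m]
After rule 1: ŋimmipu
Rule 2: no segment meets the rule's conditions; no change.

[ŋimmipu]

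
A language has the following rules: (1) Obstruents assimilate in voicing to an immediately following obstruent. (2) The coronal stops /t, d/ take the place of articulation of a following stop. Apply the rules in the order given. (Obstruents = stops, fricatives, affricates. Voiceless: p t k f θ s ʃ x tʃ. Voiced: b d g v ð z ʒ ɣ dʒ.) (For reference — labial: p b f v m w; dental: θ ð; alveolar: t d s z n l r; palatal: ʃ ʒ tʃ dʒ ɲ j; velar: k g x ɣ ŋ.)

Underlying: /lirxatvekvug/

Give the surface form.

Rule 1: /t/ before /v/ (voiced) → [d]
Rule 1: /k/ before /v/ (voiced) → [g]
After rule 1: lirxadvegvug
Rule 2: no segment meets the rule's conditions; no change.

[lirxadvegvug]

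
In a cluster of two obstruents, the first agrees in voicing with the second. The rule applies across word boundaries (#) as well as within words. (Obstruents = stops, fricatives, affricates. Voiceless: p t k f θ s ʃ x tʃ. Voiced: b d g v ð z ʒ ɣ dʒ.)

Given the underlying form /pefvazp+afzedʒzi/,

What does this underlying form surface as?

[pevvasp+avzedʒzi]

/f/ before /v/ (voiced) → [v]
/z/ before /p/ (voiceless) → [s]
/f/ before /z/ (voiced) → [v]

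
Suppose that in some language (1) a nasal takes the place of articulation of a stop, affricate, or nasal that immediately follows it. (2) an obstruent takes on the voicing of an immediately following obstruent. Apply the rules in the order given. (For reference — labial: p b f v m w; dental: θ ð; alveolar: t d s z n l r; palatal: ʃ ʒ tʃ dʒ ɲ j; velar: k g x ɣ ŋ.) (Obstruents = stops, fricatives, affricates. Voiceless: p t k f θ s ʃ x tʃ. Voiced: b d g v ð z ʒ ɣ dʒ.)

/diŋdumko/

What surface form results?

Rule 1: /ŋ/ before /d/ (alveolar) → [n]
Rule 1: /m/ before /k/ (velar) → [ŋ]
After rule 1: dinduŋko
Rule 2: no segment meets the rule's conditions; no change.

[dinduŋko]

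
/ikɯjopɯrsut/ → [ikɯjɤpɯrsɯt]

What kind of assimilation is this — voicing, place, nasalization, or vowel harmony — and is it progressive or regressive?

/o/→[ɤ] /u/→[ɯ].
Vowels agree with the first vowel, so the harmony is progressive.

vowel harmony, progressive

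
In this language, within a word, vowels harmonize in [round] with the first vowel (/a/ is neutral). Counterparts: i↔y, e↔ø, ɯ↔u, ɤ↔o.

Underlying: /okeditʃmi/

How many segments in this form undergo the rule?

3

/e/ harmonizes with /o/ ([+round]) → [ø]
/i/ harmonizes with /o/ ([+round]) → [y]
/i/ harmonizes with /o/ ([+round]) → [y]
3 segments change.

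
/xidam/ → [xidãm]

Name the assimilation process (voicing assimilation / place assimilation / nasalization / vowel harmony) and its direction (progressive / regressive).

/a/→[ã].
Each target copies a feature from the following segment, so the direction is regressive.

nasalization, regressive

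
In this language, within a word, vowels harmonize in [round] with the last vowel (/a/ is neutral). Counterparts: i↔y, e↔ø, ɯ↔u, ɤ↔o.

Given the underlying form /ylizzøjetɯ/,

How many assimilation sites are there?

/y/ harmonizes with /ɯ/ ([-round]) → [i]
/ø/ harmonizes with /ɯ/ ([-round]) → [e]
2 segments change.

2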